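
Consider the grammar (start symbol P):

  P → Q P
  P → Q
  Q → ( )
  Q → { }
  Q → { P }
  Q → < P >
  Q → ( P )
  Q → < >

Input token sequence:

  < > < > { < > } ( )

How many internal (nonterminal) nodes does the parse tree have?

[P [Q < >] [P [Q < >] [P [Q { [P [Q < >]] }] [P [Q ( )]]]]]

10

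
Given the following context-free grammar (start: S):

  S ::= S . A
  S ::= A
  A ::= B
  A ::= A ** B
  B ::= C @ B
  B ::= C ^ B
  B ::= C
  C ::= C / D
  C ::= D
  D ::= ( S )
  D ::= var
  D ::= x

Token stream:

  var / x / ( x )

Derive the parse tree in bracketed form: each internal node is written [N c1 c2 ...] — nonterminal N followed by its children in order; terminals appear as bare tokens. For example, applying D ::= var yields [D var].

[S [A [B [C [C [C [D var]] / [D x]] / [D ( [S [A [B [C [D x]]]]] )]]]]]

S
A
B
C
C / D
C / D / D
D / D / D
var / D / D
var / x / D
var / x / ( S )
var / x / ( A )
var / x / ( B )
var / x / ( C )
var / x / ( D )
var / x / ( x )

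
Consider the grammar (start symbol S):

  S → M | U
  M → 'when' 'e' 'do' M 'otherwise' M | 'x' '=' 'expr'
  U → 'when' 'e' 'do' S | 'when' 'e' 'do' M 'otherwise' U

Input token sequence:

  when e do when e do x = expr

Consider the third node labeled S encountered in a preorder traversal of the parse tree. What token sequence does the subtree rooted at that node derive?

[S [U when e do [S [U when e do [S [M x = expr]]]]]]

x = expr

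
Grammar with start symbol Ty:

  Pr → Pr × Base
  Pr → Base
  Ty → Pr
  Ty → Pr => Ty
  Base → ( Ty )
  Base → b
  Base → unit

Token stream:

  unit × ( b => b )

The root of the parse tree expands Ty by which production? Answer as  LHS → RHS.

[Ty [Pr [Pr [Base unit]] × [Base ( [Ty [Pr [Base b]] => [Ty [Pr [Base b]]]] )]]]

Ty → Pr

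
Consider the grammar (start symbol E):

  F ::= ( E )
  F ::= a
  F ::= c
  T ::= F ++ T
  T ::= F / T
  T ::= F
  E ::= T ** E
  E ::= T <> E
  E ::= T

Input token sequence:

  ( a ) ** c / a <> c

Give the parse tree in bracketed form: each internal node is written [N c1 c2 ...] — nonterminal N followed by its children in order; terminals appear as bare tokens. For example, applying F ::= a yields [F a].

E
T ** E
F ** E
( E ) ** E
( T ) ** E
( F ) ** E
( a ) ** E
( a ) ** T <> E
( a ) ** F / T <> E
( a ) ** c / T <> E
( a ) ** c / F <> E
( a ) ** c / a <> E
( a ) ** c / a <> T
( a ) ** c / a <> F
( a ) ** c / a <> c

[E [T [F ( [E [T [F a]]] )]] ** [E [T [F c] / [T [F a]]] <> [E [T [F c]]]]]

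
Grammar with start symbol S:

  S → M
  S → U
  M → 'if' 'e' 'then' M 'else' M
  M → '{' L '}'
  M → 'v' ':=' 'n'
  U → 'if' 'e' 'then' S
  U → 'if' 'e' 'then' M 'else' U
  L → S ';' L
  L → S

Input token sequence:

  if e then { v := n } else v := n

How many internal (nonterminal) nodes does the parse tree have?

[S [M if e then [M { [L [S [M v := n]]] }] else [M v := n]]]

7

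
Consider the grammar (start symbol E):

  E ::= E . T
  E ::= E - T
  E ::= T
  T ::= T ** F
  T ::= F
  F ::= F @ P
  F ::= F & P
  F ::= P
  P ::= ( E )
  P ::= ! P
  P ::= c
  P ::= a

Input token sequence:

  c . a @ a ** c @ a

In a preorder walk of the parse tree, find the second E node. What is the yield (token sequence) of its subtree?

[E [E [T [F [P c]]]] . [T [T [F [F [P a]] @ [P a]]] ** [F [F [P c]] @ [P a]]]]

c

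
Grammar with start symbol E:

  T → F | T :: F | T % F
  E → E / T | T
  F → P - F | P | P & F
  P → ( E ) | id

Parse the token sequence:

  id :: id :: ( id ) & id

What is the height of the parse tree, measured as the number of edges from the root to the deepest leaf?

[E [T [T [T [F [P id]]] :: [F [P id]]] :: [F [P ( [E [T [F [P id]]]] )] & [F [P id]]]]]

8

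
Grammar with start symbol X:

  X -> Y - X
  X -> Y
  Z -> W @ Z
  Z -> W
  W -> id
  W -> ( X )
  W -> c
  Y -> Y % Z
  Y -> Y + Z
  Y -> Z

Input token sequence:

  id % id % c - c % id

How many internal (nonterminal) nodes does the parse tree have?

[X [Y [Y [Y [Z [W id]]] % [Z [W id]]] % [Z [W c]]] - [X [Y [Y [Z [W c]]] % [Z [W id]]]]]

17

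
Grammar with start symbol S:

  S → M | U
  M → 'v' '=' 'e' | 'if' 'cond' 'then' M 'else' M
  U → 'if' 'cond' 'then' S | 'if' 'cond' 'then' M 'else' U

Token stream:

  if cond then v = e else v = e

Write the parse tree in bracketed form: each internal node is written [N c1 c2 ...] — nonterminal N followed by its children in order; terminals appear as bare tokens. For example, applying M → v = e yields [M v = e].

[S [M if cond then [M v = e] else [M v = e]]]

S
M
if cond then M else M
if cond then v = e else M
if cond then v = e else v = e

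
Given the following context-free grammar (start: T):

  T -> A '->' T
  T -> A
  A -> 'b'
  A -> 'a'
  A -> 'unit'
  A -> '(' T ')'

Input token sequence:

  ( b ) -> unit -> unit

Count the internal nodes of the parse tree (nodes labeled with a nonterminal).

8

[T [A ( [T [A b]] )] -> [T [A unit] -> [T [A unit]]]]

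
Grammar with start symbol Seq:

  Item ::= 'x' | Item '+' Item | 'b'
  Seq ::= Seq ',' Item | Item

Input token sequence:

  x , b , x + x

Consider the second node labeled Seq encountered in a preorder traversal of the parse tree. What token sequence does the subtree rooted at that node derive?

[Seq [Seq [Seq [Item x]] , [Item b]] , [Item [Item x] + [Item x]]]

x , b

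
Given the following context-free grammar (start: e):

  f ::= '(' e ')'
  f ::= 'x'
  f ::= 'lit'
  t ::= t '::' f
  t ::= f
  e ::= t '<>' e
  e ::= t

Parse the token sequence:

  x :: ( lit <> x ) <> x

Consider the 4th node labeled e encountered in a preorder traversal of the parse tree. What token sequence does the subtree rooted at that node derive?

[e [t [t [f x]] :: [f ( [e [t [f lit]] <> [e [t [f x]]]] )]] <> [e [t [f x]]]]

x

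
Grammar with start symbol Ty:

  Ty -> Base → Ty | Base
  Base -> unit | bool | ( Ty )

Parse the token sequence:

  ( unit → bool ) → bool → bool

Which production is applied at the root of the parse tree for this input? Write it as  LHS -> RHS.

[Ty [Base ( [Ty [Base unit] → [Ty [Base bool]]] )] → [Ty [Base bool] → [Ty [Base bool]]]]

Ty -> Base → Ty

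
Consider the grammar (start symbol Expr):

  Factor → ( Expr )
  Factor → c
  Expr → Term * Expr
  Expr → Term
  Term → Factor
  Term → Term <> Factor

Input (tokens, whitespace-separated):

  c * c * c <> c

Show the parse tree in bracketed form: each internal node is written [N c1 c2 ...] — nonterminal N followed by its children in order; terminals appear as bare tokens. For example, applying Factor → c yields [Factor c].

Expr
Term * Expr
Factor * Expr
c * Expr
c * Term * Expr
c * Factor * Expr
c * c * Expr
c * c * Term
c * c * Term <> Factor
c * c * Factor <> Factor
c * c * c <> Factor
c * c * c <> c

[Expr [Term [Factor c]] * [Expr [Term [Factor c]] * [Expr [Term [Term [Factor c]] <> [Factor c]]]]]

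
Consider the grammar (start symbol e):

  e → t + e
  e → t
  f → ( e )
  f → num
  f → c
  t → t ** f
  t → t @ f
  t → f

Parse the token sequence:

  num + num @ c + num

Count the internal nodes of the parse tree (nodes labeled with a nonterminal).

11

[e [t [f num]] + [e [t [t [f num]] @ [f c]] + [e [t [f num]]]]]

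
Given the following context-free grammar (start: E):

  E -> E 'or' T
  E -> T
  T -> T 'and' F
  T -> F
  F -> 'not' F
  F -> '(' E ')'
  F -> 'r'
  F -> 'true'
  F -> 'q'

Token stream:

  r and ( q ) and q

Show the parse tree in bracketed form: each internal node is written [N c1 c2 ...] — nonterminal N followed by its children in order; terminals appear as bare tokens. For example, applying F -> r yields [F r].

[E [T [T [T [F r]] and [F ( [E [T [F q]]] )]] and [F q]]]

E
T
T and F
T and F and F
F and F and F
r and F and F
r and ( E ) and F
r and ( T ) and F
r and ( F ) and F
r and ( q ) and F
r and ( q ) and q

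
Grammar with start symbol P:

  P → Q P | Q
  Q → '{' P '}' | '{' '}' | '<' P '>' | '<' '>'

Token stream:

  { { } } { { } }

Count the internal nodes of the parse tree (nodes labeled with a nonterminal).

8

[P [Q { [P [Q { }]] }] [P [Q { [P [Q { }]] }]]]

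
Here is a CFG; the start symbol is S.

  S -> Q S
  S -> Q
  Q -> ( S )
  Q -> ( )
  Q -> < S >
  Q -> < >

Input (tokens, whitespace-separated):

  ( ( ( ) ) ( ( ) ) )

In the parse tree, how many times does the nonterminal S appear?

[S [Q ( [S [Q ( [S [Q ( )]] )] [S [Q ( [S [Q ( )]] )]]] )]]

5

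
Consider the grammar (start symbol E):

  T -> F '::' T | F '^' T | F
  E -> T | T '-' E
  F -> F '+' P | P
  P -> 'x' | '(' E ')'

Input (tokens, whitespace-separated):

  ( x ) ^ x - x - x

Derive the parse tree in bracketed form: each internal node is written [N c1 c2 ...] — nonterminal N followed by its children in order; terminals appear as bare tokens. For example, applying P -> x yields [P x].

[E [T [F [P ( [E [T [F [P x]]]] )]] ^ [T [F [P x]]]] - [E [T [F [P x]]] - [E [T [F [P x]]]]]]

E
T - E
F ^ T - E
P ^ T - E
( E ) ^ T - E
( T ) ^ T - E
( F ) ^ T - E
( P ) ^ T - E
( x ) ^ T - E
( x ) ^ F - E
( x ) ^ P - E
( x ) ^ x - E
( x ) ^ x - T - E
( x ) ^ x - F - E
( x ) ^ x - P - E
( x ) ^ x - x - E
( x ) ^ x - x - T
( x ) ^ x - x - F
( x ) ^ x - x - P
( x ) ^ x - x - x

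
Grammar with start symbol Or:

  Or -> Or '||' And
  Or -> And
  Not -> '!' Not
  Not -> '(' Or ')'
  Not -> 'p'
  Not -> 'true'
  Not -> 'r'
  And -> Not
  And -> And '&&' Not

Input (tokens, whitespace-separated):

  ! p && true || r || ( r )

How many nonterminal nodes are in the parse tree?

15

[Or [Or [Or [And [And [Not ! [Not p]]] && [Not true]]] || [And [Not r]]] || [And [Not ( [Or [And [Not r]]] )]]]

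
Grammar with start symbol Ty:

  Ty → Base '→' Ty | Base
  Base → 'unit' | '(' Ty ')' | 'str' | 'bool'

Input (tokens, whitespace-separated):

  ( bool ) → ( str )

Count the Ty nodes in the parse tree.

4

[Ty [Base ( [Ty [Base bool]] )] → [Ty [Base ( [Ty [Base str]] )]]]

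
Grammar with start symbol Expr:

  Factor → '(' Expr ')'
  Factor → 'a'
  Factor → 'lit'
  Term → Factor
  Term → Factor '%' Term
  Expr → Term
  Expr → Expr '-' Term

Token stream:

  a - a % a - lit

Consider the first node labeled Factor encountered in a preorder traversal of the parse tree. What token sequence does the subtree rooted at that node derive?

[Expr [Expr [Expr [Term [Factor a]]] - [Term [Factor a] % [Term [Factor a]]]] - [Term [Factor lit]]]

a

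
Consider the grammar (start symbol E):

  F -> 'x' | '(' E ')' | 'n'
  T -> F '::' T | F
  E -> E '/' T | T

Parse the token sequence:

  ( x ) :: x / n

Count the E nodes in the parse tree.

[E [E [T [F ( [E [T [F x]]] )] :: [T [F x]]]] / [T [F n]]]

3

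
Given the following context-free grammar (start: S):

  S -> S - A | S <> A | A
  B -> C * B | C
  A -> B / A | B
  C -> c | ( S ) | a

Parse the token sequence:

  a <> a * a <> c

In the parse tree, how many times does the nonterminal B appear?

[S [S [S [A [B [C a]]]] <> [A [B [C a] * [B [C a]]]]] <> [A [B [C c]]]]

4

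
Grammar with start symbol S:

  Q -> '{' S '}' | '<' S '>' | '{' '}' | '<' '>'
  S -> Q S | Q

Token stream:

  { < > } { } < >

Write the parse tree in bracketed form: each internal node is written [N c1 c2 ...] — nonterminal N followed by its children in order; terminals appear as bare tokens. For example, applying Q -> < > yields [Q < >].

[S [Q { [S [Q < >]] }] [S [Q { }] [S [Q < >]]]]

S
Q S
{ S } S
{ Q } S
{ < > } S
{ < > } Q S
{ < > } { } S
{ < > } { } Q
{ < > } { } < >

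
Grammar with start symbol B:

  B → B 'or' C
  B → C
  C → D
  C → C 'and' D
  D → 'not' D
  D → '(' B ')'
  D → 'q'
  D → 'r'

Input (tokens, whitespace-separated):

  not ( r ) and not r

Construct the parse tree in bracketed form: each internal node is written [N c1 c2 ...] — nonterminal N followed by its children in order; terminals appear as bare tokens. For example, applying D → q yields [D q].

B
C
C and D
D and D
not D and D
not ( B ) and D
not ( C ) and D
not ( D ) and D
not ( r ) and D
not ( r ) and not D
not ( r ) and not r

[B [C [C [D not [D ( [B [C [D r]]] )]]] and [D not [D r]]]]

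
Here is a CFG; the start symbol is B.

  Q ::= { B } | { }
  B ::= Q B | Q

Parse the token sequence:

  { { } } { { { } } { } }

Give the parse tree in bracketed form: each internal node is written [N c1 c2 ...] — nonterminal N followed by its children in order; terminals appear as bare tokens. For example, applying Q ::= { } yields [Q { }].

[B [Q { [B [Q { }]] }] [B [Q { [B [Q { [B [Q { }]] }] [B [Q { }]]] }]]]

B
Q B
{ B } B
{ Q } B
{ { } } B
{ { } } Q
{ { } } { B }
{ { } } { Q B }
{ { } } { { B } B }
{ { } } { { Q } B }
{ { } } { { { } } B }
{ { } } { { { } } Q }
{ { } } { { { } } { } }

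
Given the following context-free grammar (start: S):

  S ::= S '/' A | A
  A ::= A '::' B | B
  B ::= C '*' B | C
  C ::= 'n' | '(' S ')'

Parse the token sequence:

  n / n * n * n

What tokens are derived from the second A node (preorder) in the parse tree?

n * n * n

[S [S [A [B [C n]]]] / [A [B [C n] * [B [C n] * [B [C n]]]]]]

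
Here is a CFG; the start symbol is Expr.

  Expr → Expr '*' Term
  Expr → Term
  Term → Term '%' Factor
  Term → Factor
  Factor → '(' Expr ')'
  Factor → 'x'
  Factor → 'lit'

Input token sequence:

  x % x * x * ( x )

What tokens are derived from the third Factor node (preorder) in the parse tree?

x

[Expr [Expr [Expr [Term [Term [Factor x]] % [Factor x]]] * [Term [Factor x]]] * [Term [Factor ( [Expr [Term [Factor x]]] )]]]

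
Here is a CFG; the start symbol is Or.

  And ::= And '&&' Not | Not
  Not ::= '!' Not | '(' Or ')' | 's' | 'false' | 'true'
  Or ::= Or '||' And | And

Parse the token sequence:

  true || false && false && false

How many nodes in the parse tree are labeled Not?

[Or [Or [And [Not true]]] || [And [And [And [Not false]] && [Not false]] && [Not false]]]

4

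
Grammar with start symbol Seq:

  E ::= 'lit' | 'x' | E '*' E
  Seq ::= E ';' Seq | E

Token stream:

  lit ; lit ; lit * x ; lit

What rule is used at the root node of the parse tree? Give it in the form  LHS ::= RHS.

Seq ::= E ';' Seq

[Seq [E lit] ; [Seq [E lit] ; [Seq [E [E lit] * [E x]] ; [Seq [E lit]]]]]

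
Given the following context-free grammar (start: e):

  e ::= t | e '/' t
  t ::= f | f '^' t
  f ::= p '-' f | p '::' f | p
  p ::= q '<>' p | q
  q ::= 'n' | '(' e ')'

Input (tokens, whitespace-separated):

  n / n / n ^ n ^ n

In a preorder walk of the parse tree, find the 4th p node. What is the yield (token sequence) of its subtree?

[e [e [e [t [f [p [q n]]]]] / [t [f [p [q n]]]]] / [t [f [p [q n]]] ^ [t [f [p [q n]]] ^ [t [f [p [q n]]]]]]]

n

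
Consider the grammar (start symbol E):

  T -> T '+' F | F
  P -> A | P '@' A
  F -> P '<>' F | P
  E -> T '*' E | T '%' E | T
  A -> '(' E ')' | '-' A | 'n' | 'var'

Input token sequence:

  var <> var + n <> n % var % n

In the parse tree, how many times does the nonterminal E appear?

3

[E [T [T [F [P [A var]] <> [F [P [A var]]]]] + [F [P [A n]] <> [F [P [A n]]]]] % [E [T [F [P [A var]]]] % [E [T [F [P [A n]]]]]]]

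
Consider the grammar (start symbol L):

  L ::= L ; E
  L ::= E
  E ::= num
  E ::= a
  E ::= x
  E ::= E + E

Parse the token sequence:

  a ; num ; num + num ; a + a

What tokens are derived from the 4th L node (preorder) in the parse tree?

[L [L [L [L [E a]] ; [E num]] ; [E [E num] + [E num]]] ; [E [E a] + [E a]]]

a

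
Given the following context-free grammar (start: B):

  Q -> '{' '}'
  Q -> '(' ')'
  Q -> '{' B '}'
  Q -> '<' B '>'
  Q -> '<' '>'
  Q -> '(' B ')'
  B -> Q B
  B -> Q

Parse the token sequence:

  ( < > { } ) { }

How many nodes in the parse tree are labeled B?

[B [Q ( [B [Q < >] [B [Q { }]]] )] [B [Q { }]]]

4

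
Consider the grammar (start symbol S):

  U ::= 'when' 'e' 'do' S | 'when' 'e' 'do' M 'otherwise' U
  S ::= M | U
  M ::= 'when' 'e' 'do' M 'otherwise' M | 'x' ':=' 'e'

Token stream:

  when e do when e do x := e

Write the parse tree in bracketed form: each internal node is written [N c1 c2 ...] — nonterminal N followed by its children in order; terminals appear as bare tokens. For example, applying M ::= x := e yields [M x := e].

[S [U when e do [S [U when e do [S [M x := e]]]]]]

S
U
when e do S
when e do U
when e do when e do S
when e do when e do M
when e do when e do x := e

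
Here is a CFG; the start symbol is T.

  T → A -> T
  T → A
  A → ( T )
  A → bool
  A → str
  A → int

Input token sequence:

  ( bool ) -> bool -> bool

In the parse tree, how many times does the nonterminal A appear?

4

[T [A ( [T [A bool]] )] -> [T [A bool] -> [T [A bool]]]]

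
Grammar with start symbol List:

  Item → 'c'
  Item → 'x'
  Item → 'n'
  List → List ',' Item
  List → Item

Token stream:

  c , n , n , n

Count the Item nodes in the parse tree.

[List [List [List [List [Item c]] , [Item n]] , [Item n]] , [Item n]]

4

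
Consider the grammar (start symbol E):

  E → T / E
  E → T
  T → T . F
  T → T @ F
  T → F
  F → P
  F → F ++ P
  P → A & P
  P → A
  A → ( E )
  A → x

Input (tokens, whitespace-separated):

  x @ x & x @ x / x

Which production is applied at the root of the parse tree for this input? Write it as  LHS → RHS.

E → T / E

[E [T [T [T [F [P [A x]]]] @ [F [P [A x] & [P [A x]]]]] @ [F [P [A x]]]] / [E [T [F [P [A x]]]]]]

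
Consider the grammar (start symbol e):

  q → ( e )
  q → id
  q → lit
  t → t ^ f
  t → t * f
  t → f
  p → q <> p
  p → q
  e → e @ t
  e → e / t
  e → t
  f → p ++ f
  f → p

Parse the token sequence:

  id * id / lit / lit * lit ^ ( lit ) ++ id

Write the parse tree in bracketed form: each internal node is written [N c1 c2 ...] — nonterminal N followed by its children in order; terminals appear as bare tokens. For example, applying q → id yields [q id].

[e [e [e [t [t [f [p [q id]]]] * [f [p [q id]]]]] / [t [f [p [q lit]]]]] / [t [t [t [f [p [q lit]]]] * [f [p [q lit]]]] ^ [f [p [q ( [e [t [f [p [q lit]]]]] )]] ++ [f [p [q id]]]]]]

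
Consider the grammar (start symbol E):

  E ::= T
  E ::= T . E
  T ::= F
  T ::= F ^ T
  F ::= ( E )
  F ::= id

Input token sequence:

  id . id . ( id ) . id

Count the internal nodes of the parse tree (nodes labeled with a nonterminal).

[E [T [F id]] . [E [T [F id]] . [E [T [F ( [E [T [F id]]] )]] . [E [T [F id]]]]]]

15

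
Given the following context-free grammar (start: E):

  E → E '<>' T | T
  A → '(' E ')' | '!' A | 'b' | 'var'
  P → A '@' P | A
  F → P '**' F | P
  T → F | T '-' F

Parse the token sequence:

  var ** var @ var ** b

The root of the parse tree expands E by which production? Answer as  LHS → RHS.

[E [T [F [P [A var]] ** [F [P [A var] @ [P [A var]]] ** [F [P [A b]]]]]]]

E → T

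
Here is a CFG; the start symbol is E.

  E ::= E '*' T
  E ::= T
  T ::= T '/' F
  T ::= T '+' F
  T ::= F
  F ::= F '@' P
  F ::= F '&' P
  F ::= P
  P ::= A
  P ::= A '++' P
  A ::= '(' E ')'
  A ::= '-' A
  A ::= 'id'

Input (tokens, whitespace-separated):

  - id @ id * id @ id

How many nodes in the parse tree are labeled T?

[E [E [T [F [F [P [A - [A id]]]] @ [P [A id]]]]] * [T [F [F [P [A id]]] @ [P [A id]]]]]

2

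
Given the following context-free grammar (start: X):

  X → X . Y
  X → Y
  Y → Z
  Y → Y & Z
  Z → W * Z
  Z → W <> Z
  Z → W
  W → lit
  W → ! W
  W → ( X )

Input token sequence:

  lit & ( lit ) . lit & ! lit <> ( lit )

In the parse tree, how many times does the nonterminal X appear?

4

[X [X [Y [Y [Z [W lit]]] & [Z [W ( [X [Y [Z [W lit]]]] )]]]] . [Y [Y [Z [W lit]]] & [Z [W ! [W lit]] <> [Z [W ( [X [Y [Z [W lit]]]] )]]]]]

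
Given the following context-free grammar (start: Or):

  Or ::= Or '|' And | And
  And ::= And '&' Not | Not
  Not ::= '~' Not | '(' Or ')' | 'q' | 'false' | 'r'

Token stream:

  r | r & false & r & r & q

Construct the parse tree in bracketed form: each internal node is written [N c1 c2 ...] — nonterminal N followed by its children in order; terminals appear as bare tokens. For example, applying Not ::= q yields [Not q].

[Or [Or [And [Not r]]] | [And [And [And [And [And [Not r]] & [Not false]] & [Not r]] & [Not r]] & [Not q]]]

Or
Or | And
And | And
Not | And
r | And
r | And & Not
r | And & Not & Not
r | And & Not & Not & Not
r | And & Not & Not & Not & Not
r | Not & Not & Not & Not & Not
r | r & Not & Not & Not & Not
r | r & false & Not & Not & Not
r | r & false & r & Not & Not
r | r & false & r & r & Not
r | r & false & r & r & q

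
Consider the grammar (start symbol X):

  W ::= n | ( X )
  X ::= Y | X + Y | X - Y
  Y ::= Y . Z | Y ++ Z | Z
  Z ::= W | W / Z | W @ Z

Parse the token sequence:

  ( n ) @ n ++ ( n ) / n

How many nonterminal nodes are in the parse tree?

[X [Y [Y [Z [W ( [X [Y [Z [W n]]]] )] @ [Z [W n]]]] ++ [Z [W ( [X [Y [Z [W n]]]] )] / [Z [W n]]]]]

19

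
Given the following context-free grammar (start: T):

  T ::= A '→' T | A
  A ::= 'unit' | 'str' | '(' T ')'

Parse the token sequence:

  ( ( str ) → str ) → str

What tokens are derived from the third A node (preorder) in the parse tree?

[T [A ( [T [A ( [T [A str]] )] → [T [A str]]] )] → [T [A str]]]

str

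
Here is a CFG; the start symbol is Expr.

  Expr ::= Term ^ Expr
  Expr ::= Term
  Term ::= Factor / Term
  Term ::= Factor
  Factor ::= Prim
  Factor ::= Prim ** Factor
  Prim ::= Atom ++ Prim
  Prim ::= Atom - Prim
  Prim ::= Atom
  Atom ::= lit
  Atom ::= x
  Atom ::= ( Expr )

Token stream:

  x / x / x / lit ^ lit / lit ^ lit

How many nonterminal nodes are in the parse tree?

31

[Expr [Term [Factor [Prim [Atom x]]] / [Term [Factor [Prim [Atom x]]] / [Term [Factor [Prim [Atom x]]] / [Term [Factor [Prim [Atom lit]]]]]]] ^ [Expr [Term [Factor [Prim [Atom lit]]] / [Term [Factor [Prim [Atom lit]]]]] ^ [Expr [Term [Factor [Prim [Atom lit]]]]]]]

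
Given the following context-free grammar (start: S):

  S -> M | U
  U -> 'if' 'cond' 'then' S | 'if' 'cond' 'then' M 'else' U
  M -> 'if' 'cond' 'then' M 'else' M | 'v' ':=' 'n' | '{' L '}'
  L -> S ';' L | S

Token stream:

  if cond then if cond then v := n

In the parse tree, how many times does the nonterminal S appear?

[S [U if cond then [S [U if cond then [S [M v := n]]]]]]

3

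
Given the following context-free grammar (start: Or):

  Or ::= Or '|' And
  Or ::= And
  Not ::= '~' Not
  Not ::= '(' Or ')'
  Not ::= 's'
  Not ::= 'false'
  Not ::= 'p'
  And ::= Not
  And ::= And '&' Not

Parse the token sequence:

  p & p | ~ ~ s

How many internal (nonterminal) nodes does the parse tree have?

10

[Or [Or [And [And [Not p]] & [Not p]]] | [And [Not ~ [Not ~ [Not s]]]]]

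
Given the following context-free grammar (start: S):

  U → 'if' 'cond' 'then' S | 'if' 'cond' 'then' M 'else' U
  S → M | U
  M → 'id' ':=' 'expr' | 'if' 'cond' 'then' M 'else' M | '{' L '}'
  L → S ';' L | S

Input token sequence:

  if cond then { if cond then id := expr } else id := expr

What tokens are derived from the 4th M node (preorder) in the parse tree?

[S [M if cond then [M { [L [S [U if cond then [S [M id := expr]]]]] }] else [M id := expr]]]

id := expr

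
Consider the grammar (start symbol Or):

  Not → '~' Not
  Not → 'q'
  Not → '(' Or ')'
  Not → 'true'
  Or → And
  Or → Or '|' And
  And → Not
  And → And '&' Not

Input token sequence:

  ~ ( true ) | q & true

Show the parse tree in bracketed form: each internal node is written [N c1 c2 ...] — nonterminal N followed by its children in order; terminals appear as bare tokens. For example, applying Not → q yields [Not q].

[Or [Or [And [Not ~ [Not ( [Or [And [Not true]]] )]]]] | [And [And [Not q]] & [Not true]]]

Or
Or | And
And | And
Not | And
~ Not | And
~ ( Or ) | And
~ ( And ) | And
~ ( Not ) | And
~ ( true ) | And
~ ( true ) | And & Not
~ ( true ) | Not & Not
~ ( true ) | q & Not
~ ( true ) | q & true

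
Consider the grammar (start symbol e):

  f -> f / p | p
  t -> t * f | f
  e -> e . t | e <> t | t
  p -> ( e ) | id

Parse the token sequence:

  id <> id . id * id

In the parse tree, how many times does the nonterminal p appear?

4

[e [e [e [t [f [p id]]]] <> [t [f [p id]]]] . [t [t [f [p id]]] * [f [p id]]]]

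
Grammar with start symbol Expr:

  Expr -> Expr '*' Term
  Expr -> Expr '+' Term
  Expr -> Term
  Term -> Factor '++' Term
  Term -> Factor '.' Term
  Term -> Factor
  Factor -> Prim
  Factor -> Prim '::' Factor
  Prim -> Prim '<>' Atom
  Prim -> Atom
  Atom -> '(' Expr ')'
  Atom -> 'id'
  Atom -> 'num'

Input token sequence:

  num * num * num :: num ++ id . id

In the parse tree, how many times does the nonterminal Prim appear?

6

[Expr [Expr [Expr [Term [Factor [Prim [Atom num]]]]] * [Term [Factor [Prim [Atom num]]]]] * [Term [Factor [Prim [Atom num]] :: [Factor [Prim [Atom num]]]] ++ [Term [Factor [Prim [Atom id]]] . [Term [Factor [Prim [Atom id]]]]]]]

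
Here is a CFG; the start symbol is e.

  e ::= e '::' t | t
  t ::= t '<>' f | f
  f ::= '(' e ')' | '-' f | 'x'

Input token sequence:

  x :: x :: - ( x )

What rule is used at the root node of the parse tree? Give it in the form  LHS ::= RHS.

[e [e [e [t [f x]]] :: [t [f x]]] :: [t [f - [f ( [e [t [f x]]] )]]]]

e ::= e '::' t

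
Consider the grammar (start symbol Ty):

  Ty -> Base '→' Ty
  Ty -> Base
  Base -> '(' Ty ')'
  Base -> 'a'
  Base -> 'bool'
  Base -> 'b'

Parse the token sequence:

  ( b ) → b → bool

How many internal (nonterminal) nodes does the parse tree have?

[Ty [Base ( [Ty [Base b]] )] → [Ty [Base b] → [Ty [Base bool]]]]

8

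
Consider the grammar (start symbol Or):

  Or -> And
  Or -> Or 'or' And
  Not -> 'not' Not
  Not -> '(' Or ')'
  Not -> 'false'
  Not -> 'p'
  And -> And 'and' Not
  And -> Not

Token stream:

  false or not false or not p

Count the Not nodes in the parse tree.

[Or [Or [Or [And [Not false]]] or [And [Not not [Not false]]]] or [And [Not not [Not p]]]]

5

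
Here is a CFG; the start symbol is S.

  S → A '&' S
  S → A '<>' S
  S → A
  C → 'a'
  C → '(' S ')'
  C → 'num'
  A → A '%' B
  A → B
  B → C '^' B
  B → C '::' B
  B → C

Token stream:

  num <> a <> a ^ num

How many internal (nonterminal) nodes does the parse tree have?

14

[S [A [B [C num]]] <> [S [A [B [C a]]] <> [S [A [B [C a] ^ [B [C num]]]]]]]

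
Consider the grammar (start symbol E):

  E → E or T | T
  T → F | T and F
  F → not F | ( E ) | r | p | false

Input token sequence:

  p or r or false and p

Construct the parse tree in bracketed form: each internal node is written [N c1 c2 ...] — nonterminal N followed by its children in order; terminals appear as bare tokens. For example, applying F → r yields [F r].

E
E or T
E or T or T
T or T or T
F or T or T
p or T or T
p or F or T
p or r or T
p or r or T and F
p or r or F and F
p or r or false and F
p or r or false and p

[E [E [E [T [F p]]] or [T [F r]]] or [T [T [F false]] and [F p]]]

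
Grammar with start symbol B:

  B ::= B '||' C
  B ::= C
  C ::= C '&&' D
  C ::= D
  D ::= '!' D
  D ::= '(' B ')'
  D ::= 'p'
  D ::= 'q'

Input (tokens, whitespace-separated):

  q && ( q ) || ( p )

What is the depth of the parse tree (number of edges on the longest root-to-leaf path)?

[B [B [C [C [D q]] && [D ( [B [C [D q]]] )]]] || [C [D ( [B [C [D p]]] )]]]

7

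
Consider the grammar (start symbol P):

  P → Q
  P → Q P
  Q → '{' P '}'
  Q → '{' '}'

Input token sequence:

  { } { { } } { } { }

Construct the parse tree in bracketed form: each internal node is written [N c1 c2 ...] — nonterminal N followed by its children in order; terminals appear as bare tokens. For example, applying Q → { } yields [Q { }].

[P [Q { }] [P [Q { [P [Q { }]] }] [P [Q { }] [P [Q { }]]]]]

P
Q P
{ } P
{ } Q P
{ } { P } P
{ } { Q } P
{ } { { } } P
{ } { { } } Q P
{ } { { } } { } P
{ } { { } } { } Q
{ } { { } } { } { }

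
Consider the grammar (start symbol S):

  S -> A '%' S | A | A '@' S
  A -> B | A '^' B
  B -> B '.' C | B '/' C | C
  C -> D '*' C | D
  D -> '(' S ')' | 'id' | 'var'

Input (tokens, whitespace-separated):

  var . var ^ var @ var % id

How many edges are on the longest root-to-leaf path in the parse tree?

[S [A [A [B [B [C [D var]]] . [C [D var]]]] ^ [B [C [D var]]]] @ [S [A [B [C [D var]]]] % [S [A [B [C [D id]]]]]]]

7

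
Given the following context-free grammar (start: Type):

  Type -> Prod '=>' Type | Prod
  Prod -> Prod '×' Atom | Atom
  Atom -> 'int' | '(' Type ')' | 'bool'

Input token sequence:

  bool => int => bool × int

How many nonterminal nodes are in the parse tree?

11

[Type [Prod [Atom bool]] => [Type [Prod [Atom int]] => [Type [Prod [Prod [Atom bool]] × [Atom int]]]]]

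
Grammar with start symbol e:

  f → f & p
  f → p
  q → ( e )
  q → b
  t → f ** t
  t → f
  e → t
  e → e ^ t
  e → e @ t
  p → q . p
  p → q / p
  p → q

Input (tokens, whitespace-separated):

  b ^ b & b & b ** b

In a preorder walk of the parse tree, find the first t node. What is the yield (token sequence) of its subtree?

b

[e [e [t [f [p [q b]]]]] ^ [t [f [f [f [p [q b]]] & [p [q b]]] & [p [q b]]] ** [t [f [p [q b]]]]]]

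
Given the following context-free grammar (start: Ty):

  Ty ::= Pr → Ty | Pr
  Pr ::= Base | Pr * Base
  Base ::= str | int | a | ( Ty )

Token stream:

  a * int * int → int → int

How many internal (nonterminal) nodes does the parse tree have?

[Ty [Pr [Pr [Pr [Base a]] * [Base int]] * [Base int]] → [Ty [Pr [Base int]] → [Ty [Pr [Base int]]]]]

13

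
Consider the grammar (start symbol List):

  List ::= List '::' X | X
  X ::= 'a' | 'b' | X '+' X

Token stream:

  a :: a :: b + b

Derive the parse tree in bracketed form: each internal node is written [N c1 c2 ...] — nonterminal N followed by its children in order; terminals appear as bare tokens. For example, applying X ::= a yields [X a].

List
List :: X
List :: X :: X
X :: X :: X
a :: X :: X
a :: a :: X
a :: a :: X + X
a :: a :: b + X
a :: a :: b + b

[List [List [List [X a]] :: [X a]] :: [X [X b] + [X b]]]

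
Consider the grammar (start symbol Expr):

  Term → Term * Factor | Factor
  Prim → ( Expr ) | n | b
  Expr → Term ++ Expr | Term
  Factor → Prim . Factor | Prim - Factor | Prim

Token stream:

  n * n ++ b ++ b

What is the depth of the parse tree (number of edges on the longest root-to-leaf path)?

6

[Expr [Term [Term [Factor [Prim n]]] * [Factor [Prim n]]] ++ [Expr [Term [Factor [Prim b]]] ++ [Expr [Term [Factor [Prim b]]]]]]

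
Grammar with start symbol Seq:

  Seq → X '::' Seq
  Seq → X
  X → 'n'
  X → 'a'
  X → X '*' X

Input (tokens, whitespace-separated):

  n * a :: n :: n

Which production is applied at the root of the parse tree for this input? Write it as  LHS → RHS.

[Seq [X [X n] * [X a]] :: [Seq [X n] :: [Seq [X n]]]]

Seq → X '::' Seq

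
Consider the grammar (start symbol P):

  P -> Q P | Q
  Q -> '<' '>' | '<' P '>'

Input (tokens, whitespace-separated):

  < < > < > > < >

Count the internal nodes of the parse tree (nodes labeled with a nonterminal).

8

[P [Q < [P [Q < >] [P [Q < >]]] >] [P [Q < >]]]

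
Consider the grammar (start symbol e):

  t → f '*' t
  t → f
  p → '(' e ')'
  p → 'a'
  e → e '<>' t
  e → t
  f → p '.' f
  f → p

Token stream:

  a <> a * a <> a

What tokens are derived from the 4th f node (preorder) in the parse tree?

[e [e [e [t [f [p a]]]] <> [t [f [p a]] * [t [f [p a]]]]] <> [t [f [p a]]]]

a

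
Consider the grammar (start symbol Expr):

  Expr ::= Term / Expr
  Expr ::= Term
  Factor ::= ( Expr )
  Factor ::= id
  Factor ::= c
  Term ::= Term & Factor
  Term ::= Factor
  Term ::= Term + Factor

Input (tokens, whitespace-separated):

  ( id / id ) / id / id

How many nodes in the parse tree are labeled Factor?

[Expr [Term [Factor ( [Expr [Term [Factor id]] / [Expr [Term [Factor id]]]] )]] / [Expr [Term [Factor id]] / [Expr [Term [Factor id]]]]]

5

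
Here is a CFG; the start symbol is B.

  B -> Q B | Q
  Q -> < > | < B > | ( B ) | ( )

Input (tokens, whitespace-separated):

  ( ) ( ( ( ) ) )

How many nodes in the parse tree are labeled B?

4

[B [Q ( )] [B [Q ( [B [Q ( [B [Q ( )]] )]] )]]]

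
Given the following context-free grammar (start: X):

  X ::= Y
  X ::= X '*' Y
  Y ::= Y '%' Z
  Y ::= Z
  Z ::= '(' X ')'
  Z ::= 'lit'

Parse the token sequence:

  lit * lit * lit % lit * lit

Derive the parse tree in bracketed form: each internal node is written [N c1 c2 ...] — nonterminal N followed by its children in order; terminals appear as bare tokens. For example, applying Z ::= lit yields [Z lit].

[X [X [X [X [Y [Z lit]]] * [Y [Z lit]]] * [Y [Y [Z lit]] % [Z lit]]] * [Y [Z lit]]]

X
X * Y
X * Y * Y
X * Y * Y * Y
Y * Y * Y * Y
Z * Y * Y * Y
lit * Y * Y * Y
lit * Z * Y * Y
lit * lit * Y * Y
lit * lit * Y % Z * Y
lit * lit * Z % Z * Y
lit * lit * lit % Z * Y
lit * lit * lit % lit * Y
lit * lit * lit % lit * Z
lit * lit * lit % lit * lit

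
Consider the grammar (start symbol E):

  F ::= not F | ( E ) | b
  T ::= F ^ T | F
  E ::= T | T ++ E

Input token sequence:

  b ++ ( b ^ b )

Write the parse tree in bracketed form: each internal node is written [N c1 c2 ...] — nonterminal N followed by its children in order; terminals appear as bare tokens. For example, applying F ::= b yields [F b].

[E [T [F b]] ++ [E [T [F ( [E [T [F b] ^ [T [F b]]]] )]]]]

E
T ++ E
F ++ E
b ++ E
b ++ T
b ++ F
b ++ ( E )
b ++ ( T )
b ++ ( F ^ T )
b ++ ( b ^ T )
b ++ ( b ^ F )
b ++ ( b ^ b )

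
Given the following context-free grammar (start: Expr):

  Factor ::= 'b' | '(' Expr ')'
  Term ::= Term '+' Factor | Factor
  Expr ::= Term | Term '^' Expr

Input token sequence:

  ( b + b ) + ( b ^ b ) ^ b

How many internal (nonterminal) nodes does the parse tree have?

[Expr [Term [Term [Factor ( [Expr [Term [Term [Factor b]] + [Factor b]]] )]] + [Factor ( [Expr [Term [Factor b]] ^ [Expr [Term [Factor b]]]] )]] ^ [Expr [Term [Factor b]]]]

19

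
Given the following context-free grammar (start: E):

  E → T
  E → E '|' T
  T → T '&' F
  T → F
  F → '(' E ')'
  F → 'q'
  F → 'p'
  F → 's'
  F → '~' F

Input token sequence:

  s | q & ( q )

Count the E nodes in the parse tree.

3

[E [E [T [F s]]] | [T [T [F q]] & [F ( [E [T [F q]]] )]]]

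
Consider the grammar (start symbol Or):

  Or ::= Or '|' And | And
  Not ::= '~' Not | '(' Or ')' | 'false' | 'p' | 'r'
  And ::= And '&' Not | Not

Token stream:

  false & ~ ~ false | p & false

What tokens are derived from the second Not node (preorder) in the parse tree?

~ ~ false

[Or [Or [And [And [Not false]] & [Not ~ [Not ~ [Not false]]]]] | [And [And [Not p]] & [Not false]]]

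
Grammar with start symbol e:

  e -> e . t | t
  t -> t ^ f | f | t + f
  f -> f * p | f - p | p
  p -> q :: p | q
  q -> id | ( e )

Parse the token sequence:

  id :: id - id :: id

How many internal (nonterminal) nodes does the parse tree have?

12

[e [t [f [f [p [q id] :: [p [q id]]]] - [p [q id] :: [p [q id]]]]]]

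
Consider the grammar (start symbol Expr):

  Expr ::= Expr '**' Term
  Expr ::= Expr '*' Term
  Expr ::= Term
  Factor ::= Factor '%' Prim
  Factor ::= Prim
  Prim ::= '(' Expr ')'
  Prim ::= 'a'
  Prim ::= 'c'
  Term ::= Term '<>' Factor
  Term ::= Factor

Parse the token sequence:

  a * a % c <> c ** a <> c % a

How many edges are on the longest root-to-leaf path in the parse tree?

7

[Expr [Expr [Expr [Term [Factor [Prim a]]]] * [Term [Term [Factor [Factor [Prim a]] % [Prim c]]] <> [Factor [Prim c]]]] ** [Term [Term [Factor [Prim a]]] <> [Factor [Factor [Prim c]] % [Prim a]]]]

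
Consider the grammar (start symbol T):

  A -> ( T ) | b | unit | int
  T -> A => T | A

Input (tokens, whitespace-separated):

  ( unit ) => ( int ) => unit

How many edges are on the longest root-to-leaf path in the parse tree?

5

[T [A ( [T [A unit]] )] => [T [A ( [T [A int]] )] => [T [A unit]]]]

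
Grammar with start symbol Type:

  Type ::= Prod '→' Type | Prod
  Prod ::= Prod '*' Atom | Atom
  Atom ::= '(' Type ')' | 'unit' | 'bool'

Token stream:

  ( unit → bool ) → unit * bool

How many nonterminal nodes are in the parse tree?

[Type [Prod [Atom ( [Type [Prod [Atom unit]] → [Type [Prod [Atom bool]]]] )]] → [Type [Prod [Prod [Atom unit]] * [Atom bool]]]]

14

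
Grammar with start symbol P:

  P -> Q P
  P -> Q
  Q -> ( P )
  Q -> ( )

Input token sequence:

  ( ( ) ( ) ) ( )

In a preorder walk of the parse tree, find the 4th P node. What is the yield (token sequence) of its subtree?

[P [Q ( [P [Q ( )] [P [Q ( )]]] )] [P [Q ( )]]]

( )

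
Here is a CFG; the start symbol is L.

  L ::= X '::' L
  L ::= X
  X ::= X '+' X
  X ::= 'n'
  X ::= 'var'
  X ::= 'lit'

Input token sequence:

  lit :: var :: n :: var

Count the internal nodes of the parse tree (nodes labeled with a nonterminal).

8

[L [X lit] :: [L [X var] :: [L [X n] :: [L [X var]]]]]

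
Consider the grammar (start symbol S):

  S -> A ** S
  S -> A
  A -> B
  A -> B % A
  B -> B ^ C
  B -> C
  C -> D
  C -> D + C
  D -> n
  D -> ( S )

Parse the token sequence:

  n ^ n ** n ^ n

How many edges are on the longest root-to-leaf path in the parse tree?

[S [A [B [B [C [D n]]] ^ [C [D n]]]] ** [S [A [B [B [C [D n]]] ^ [C [D n]]]]]]

7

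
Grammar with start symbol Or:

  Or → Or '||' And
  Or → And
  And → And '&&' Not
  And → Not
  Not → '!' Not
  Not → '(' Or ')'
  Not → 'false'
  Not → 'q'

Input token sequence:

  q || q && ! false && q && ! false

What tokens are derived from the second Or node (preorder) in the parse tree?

[Or [Or [And [Not q]]] || [And [And [And [And [Not q]] && [Not ! [Not false]]] && [Not q]] && [Not ! [Not false]]]]

q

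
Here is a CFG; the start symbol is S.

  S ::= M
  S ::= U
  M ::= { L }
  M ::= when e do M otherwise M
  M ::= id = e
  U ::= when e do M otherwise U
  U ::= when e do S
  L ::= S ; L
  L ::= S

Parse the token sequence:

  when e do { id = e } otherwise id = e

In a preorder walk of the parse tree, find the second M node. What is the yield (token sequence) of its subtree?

[S [M when e do [M { [L [S [M id = e]]] }] otherwise [M id = e]]]

{ id = e }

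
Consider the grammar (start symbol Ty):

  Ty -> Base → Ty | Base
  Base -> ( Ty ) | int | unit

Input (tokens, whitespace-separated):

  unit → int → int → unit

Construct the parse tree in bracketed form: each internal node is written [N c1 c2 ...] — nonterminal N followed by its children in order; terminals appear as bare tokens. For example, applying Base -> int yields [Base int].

Ty
Base → Ty
unit → Ty
unit → Base → Ty
unit → int → Ty
unit → int → Base → Ty
unit → int → int → Ty
unit → int → int → Base
unit → int → int → unit

[Ty [Base unit] → [Ty [Base int] → [Ty [Base int] → [Ty [Base unit]]]]]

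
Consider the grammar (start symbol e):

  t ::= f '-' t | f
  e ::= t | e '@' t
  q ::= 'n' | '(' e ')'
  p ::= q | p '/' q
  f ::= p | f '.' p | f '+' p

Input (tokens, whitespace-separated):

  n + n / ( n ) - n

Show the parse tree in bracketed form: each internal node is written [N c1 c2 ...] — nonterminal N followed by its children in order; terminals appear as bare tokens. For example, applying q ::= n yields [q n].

[e [t [f [f [p [q n]]] + [p [p [q n]] / [q ( [e [t [f [p [q n]]]]] )]]] - [t [f [p [q n]]]]]]

e
t
f - t
f + p - t
p + p - t
q + p - t
n + p - t
n + p / q - t
n + q / q - t
n + n / q - t
n + n / ( e ) - t
n + n / ( t ) - t
n + n / ( f ) - t
n + n / ( p ) - t
n + n / ( q ) - t
n + n / ( n ) - t
n + n / ( n ) - f
n + n / ( n ) - p
n + n / ( n ) - q
n + n / ( n ) - n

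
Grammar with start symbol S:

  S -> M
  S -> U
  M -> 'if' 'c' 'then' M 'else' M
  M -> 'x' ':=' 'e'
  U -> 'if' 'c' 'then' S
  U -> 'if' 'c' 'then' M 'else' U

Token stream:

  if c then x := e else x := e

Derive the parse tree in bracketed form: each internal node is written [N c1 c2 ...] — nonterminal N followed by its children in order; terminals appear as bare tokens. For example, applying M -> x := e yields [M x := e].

S
M
if c then M else M
if c then x := e else M
if c then x := e else x := e

[S [M if c then [M x := e] else [M x := e]]]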